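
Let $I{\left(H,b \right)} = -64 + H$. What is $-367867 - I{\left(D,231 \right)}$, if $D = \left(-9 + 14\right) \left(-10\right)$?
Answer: $-367753$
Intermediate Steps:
$D = -50$ ($D = 5 \left(-10\right) = -50$)
$-367867 - I{\left(D,231 \right)} = -367867 - \left(-64 - 50\right) = -367867 - -114 = -367867 + 114 = -367753$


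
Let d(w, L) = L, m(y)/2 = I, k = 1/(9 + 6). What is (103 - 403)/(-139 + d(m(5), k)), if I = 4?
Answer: 1125/521 ≈ 2.1593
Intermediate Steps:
k = 1/15 ≈ 0.066667
m(y) = 8 (m(y) = 2*4 = 8)
(103 - 403)/(-139 + d(m(5), k)) = (103 - 403)/(-139 + 1/15) = -300/(-2084/15) = -300*(-15/2084) = 1125/521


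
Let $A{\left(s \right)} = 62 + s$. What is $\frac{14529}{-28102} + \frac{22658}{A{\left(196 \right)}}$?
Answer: $\frac{316493317}{3625158} \approx 87.305$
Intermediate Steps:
$\frac{14529}{-28102} + \frac{22658}{A{\left(196 \right)}} = \frac{14529}{-28102} + \frac{22658}{62 + 196} = 14529 \left(- \frac{1}{28102}\right) + \frac{22658}{258} = - \frac{14529}{28102} + 22658 \cdot \frac{1}{258} = - \frac{14529}{28102} + \frac{11329}{129} = \frac{316493317}{3625158}$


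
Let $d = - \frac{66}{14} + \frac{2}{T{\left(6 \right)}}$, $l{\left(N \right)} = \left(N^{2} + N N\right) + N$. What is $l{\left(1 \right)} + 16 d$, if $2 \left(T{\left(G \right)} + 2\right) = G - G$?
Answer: $- \frac{619}{7} \approx -88.429$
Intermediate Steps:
$l{\left(N \right)} = N + 2 N^{2}$ ($l{\left(N \right)} = \left(N^{2} + N^{2}\right) + N = 2 N^{2} + N = N + 2 N^{2}$)
$T{\left(G \right)} = -2$ ($T{\left(G \right)} = -2 + \frac{G - G}{2} = -2 + \frac{1}{2} \cdot 0 = -2 + 0 = -2$)
$d = - \frac{40}{7}$ ($d = - \frac{66}{14} + \frac{2}{-2} = \left(-66\right) \frac{1}{14} + 2 \left(- \frac{1}{2}\right) = - \frac{33}{7} - 1 = - \frac{40}{7} \approx -5.7143$)
$l{\left(1 \right)} + 16 d = 1 \left(1 + 2 \cdot 1\right) + 16 \left(- \frac{40}{7}\right) = 1 \left(1 + 2\right) - \frac{640}{7} = 1 \cdot 3 - \frac{640}{7} = 3 - \frac{640}{7} = - \frac{619}{7}$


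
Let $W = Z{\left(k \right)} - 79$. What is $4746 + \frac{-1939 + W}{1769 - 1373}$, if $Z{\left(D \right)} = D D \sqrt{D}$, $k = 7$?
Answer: $\frac{938699}{198} + \frac{49 \sqrt{7}}{396} \approx 4741.2$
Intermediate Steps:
$Z{\left(D \right)} = D^{\frac{5}{2}}$ ($Z{\left(D \right)} = D^{2} \sqrt{D} = D^{\frac{5}{2}}$)
$W = -79 + 49 \sqrt{7}$ ($W = 7^{\frac{5}{2}} - 79 = 49 \sqrt{7} - 79 = -79 + 49 \sqrt{7} \approx 50.642$)
$4746 + \frac{-1939 + W}{1769 - 1373} = 4746 + \frac{-1939 - \left(79 - 49 \sqrt{7}\right)}{1769 - 1373} = 4746 + \frac{-2018 + 49 \sqrt{7}}{396} = 4746 + \left(-2018 + 49 \sqrt{7}\right) \frac{1}{396} = 4746 - \left(\frac{1009}{198} - \frac{49 \sqrt{7}}{396}\right) = \frac{938699}{198} + \frac{49 \sqrt{7}}{396}$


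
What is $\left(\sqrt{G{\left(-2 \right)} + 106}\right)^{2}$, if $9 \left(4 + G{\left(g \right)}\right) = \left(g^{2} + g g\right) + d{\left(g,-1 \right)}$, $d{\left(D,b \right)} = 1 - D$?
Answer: $\frac{929}{9} \approx 103.22$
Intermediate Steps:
$G{\left(g \right)} = - \frac{35}{9} - \frac{g}{9} + \frac{2 g^{2}}{9}$ ($G{\left(g \right)} = -4 + \frac{\left(g^{2} + g g\right) - \left(-1 + g\right)}{9} = -4 + \frac{\left(g^{2} + g^{2}\right) - \left(-1 + g\right)}{9} = -4 + \frac{2 g^{2} - \left(-1 + g\right)}{9} = -4 + \frac{1 - g + 2 g^{2}}{9} = -4 + \left(\frac{1}{9} - \frac{g}{9} + \frac{2 g^{2}}{9}\right) = - \frac{35}{9} - \frac{g}{9} + \frac{2 g^{2}}{9}$)
$\left(\sqrt{G{\left(-2 \right)} + 106}\right)^{2} = \left(\sqrt{\left(- \frac{35}{9} - - \frac{2}{9} + \frac{2 \left(-2\right)^{2}}{9}\right) + 106}\right)^{2} = \left(\sqrt{\left(- \frac{35}{9} + \frac{2}{9} + \frac{2}{9} \cdot 4\right) + 106}\right)^{2} = \left(\sqrt{\left(- \frac{35}{9} + \frac{2}{9} + \frac{8}{9}\right) + 106}\right)^{2} = \left(\sqrt{- \frac{25}{9} + 106}\right)^{2} = \left(\sqrt{\frac{929}{9}}\right)^{2} = \left(\frac{\sqrt{929}}{3}\right)^{2} = \frac{929}{9}$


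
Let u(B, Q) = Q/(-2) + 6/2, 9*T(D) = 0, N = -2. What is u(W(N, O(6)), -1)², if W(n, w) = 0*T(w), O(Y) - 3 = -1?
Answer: 49/4 ≈ 12.250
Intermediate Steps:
T(D) = 0 (T(D) = (⅑)*0 = 0)
O(Y) = 2 (O(Y) = 3 - 1 = 2)
W(n, w) = 0 (W(n, w) = 0*0 = 0)
u(B, Q) = 3 - Q/2 (u(B, Q) = Q*(-½) + 6*(½) = -Q/2 + 3 = 3 - Q/2)
u(W(N, O(6)), -1)² = (3 - ½*(-1))² = (3 + ½)² = (7/2)² = 49/4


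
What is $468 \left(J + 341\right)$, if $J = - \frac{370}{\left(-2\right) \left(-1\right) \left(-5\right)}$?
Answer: $176904$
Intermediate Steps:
$J = 37$ ($J = - \frac{370}{2 \left(-5\right)} = - \frac{370}{-10} = \left(-370\right) \left(- \frac{1}{10}\right) = 37$)
$468 \left(J + 341\right) = 468 \left(37 + 341\right) = 468 \cdot 378 = 176904$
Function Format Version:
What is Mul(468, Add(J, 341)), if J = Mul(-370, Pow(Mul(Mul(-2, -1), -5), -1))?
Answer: 176904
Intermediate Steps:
J = 37 (J = Mul(-370, Pow(Mul(2, -5), -1)) = Mul(-370, Pow(-10, -1)) = Mul(-370, Rational(-1, 10)) = 37)
Mul(468, Add(J, 341)) = Mul(468, Add(37, 341)) = Mul(468, 378) = 176904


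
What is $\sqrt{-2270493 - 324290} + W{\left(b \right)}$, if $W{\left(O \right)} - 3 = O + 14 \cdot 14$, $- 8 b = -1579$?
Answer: $\frac{3171}{8} + i \sqrt{2594783} \approx 396.38 + 1610.8 i$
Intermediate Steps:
$b = \frac{1579}{8}$ ($b = \left(- \frac{1}{8}\right) \left(-1579\right) = \frac{1579}{8} \approx 197.38$)
$W{\left(O \right)} = 199 + O$ ($W{\left(O \right)} = 3 + \left(O + 14 \cdot 14\right) = 3 + \left(O + 196\right) = 3 + \left(196 + O\right) = 199 + O$)
$\sqrt{-2270493 - 324290} + W{\left(b \right)} = \sqrt{-2270493 - 324290} + \left(199 + \frac{1579}{8}\right) = \sqrt{-2594783} + \frac{3171}{8} = i \sqrt{2594783} + \frac{3171}{8} = \frac{3171}{8} + i \sqrt{2594783}$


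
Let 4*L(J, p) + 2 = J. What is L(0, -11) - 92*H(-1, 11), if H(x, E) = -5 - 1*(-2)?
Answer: 551/2 ≈ 275.50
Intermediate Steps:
L(J, p) = -½ + J/4
H(x, E) = -3 (H(x, E) = -5 + 2 = -3)
L(0, -11) - 92*H(-1, 11) = (-½ + (¼)*0) - 92*(-3) = (-½ + 0) + 276 = -½ + 276 = 551/2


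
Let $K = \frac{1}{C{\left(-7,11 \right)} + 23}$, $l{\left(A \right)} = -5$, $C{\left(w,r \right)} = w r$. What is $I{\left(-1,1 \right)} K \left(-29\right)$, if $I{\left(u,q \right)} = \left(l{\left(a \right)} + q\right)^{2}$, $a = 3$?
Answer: $\frac{232}{27} \approx 8.5926$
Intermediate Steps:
$C{\left(w,r \right)} = r w$
$I{\left(u,q \right)} = \left(-5 + q\right)^{2}$
$K = - \frac{1}{54}$ ($K = \frac{1}{11 \left(-7\right) + 23} = \frac{1}{-77 + 23} = \frac{1}{-54} = - \frac{1}{54} \approx -0.018519$)
$I{\left(-1,1 \right)} K \left(-29\right) = \left(-5 + 1\right)^{2} \left(- \frac{1}{54}\right) \left(-29\right) = \left(-4\right)^{2} \left(- \frac{1}{54}\right) \left(-29\right) = 16 \left(- \frac{1}{54}\right) \left(-29\right) = \left(- \frac{8}{27}\right) \left(-29\right) = \frac{232}{27}$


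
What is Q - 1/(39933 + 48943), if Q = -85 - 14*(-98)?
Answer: 114383411/88876 ≈ 1287.0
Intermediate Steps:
Q = 1287 (Q = -85 + 1372 = 1287)
Q - 1/(39933 + 48943) = 1287 - 1/(39933 + 48943) = 1287 - 1/88876 = 114383411/88876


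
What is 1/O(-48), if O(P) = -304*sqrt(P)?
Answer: I*sqrt(3)/3648 ≈ 0.00047479*I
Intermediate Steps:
1/O(-48) = 1/(-1216*I*sqrt(3)) = I*sqrt(3)/3648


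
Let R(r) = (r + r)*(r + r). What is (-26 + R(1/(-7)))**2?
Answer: 1612900/2401 ≈ 671.76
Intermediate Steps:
R(r) = 4*r**2 (R(r) = (2*r)*(2*r) = 4*r**2)
(-26 + R(1/(-7)))**2 = (-26 + 4*(1/(-7))**2)**2 = (-26 + 4*(-1/7)**2)**2 = (-26 + 4*(1/49))**2 = (-26 + 4/49)**2 = (-1270/49)**2 = 1612900/2401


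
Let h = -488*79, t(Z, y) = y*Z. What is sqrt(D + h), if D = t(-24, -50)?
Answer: 2*I*sqrt(9338) ≈ 193.27*I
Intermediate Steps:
t(Z, y) = Z*y
D = 1200 (D = -24*(-50) = 1200)
h = -38552
sqrt(D + h) = sqrt(1200 - 38552) = sqrt(-37352) = 2*I*sqrt(9338)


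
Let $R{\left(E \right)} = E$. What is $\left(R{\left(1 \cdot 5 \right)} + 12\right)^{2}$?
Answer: $289$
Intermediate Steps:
$\left(R{\left(1 \cdot 5 \right)} + 12\right)^{2} = \left(1 \cdot 5 + 12\right)^{2} = \left(5 + 12\right)^{2} = 17^{2} = 289$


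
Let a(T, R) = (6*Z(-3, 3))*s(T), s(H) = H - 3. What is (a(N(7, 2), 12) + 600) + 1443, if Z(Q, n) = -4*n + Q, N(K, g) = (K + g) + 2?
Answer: 1323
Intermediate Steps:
N(K, g) = 2 + K + g
Z(Q, n) = Q - 4*n
s(H) = -3 + H
a(T, R) = 270 - 90*T (a(T, R) = (6*(-3 - 4*3))*(-3 + T) = (6*(-3 - 12))*(-3 + T) = (6*(-15))*(-3 + T) = -90*(-3 + T) = 270 - 90*T)
(a(N(7, 2), 12) + 600) + 1443 = ((270 - 90*(2 + 7 + 2)) + 600) + 1443 = ((270 - 90*11) + 600) + 1443 = ((270 - 990) + 600) + 1443 = (-720 + 600) + 1443 = -120 + 1443 = 1323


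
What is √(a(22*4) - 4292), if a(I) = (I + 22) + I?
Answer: I*√4094 ≈ 63.984*I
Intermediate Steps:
a(I) = 22 + 2*I (a(I) = (22 + I) + I = 22 + 2*I)
√(a(22*4) - 4292) = √((22 + 2*(22*4)) - 4292) = √((22 + 2*88) - 4292) = √((22 + 176) - 4292) = √(198 - 4292) = √(-4094) = I*√4094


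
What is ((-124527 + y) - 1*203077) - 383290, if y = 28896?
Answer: -681998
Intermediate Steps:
((-124527 + y) - 1*203077) - 383290 = ((-124527 + 28896) - 1*203077) - 383290 = (-95631 - 203077) - 383290 = -298708 - 383290 = -681998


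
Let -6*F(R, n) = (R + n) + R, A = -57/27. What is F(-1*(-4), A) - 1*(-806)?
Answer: 43471/54 ≈ 805.02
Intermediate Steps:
A = -19/9 (A = -57*1/27 = -19/9 ≈ -2.1111)
F(R, n) = -R/3 - n/6 (F(R, n) = -((R + n) + R)/6 = -(n + 2*R)/6 = -R/3 - n/6)
F(-1*(-4), A) - 1*(-806) = (-(-1)*(-4)/3 - ⅙*(-19/9)) - 1*(-806) = (-⅓*4 + 19/54) + 806 = (-4/3 + 19/54) + 806 = -53/54 + 806 = 43471/54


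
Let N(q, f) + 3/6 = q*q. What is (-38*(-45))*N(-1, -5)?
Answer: 855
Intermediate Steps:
N(q, f) = -½ + q² (N(q, f) = -½ + q*q = -½ + q²)
(-38*(-45))*N(-1, -5) = (-38*(-45))*(-½ + (-1)²) = 1710*(-½ + 1) = 1710*(½) = 855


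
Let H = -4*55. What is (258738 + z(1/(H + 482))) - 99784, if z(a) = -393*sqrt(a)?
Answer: 158954 - 3*sqrt(262)/2 ≈ 1.5893e+5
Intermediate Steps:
H = -220
(258738 + z(1/(H + 482))) - 99784 = (258738 - 393/sqrt(-220 + 482)) - 99784 = (258738 - 393*sqrt(262)/262) - 99784 = (258738 - 3*sqrt(262)/2) - 99784 = 158954 - 3*sqrt(262)/2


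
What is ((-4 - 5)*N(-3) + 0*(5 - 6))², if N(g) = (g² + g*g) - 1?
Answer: 23409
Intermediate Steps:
N(g) = -1 + 2*g² (N(g) = (g² + g²) - 1 = 2*g² - 1 = -1 + 2*g²)
((-4 - 5)*N(-3) + 0*(5 - 6))² = ((-4 - 5)*(-1 + 2*(-3)²) + 0*(5 - 6))² = (-9*(-1 + 2*9) + 0*(-1))² = (-9*(-1 + 18) + 0)² = (-9*17 + 0)² = (-153 + 0)² = (-153)² = 23409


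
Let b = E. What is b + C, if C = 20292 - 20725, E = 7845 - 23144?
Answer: -15732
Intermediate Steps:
E = -15299
b = -15299
C = -433
b + C = -15299 - 433 = -15732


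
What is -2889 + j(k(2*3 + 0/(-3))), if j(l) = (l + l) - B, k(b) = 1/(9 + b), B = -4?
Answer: -43273/15 ≈ -2884.9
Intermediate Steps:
j(l) = 4 + 2*l (j(l) = (l + l) - 1*(-4) = 2*l + 4 = 4 + 2*l)
-2889 + j(k(2*3 + 0/(-3))) = -2889 + (4 + 2/(9 + (2*3 + 0/(-3)))) = -2889 + (4 + 2/(9 + (6 + 0*(-⅓)))) = -2889 + (4 + 2/(9 + (6 + 0))) = -2889 + (4 + 2/(9 + 6)) = -2889 + (4 + 2/15) = -2889 + 62/15 = -43273/15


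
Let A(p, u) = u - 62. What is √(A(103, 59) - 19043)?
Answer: I*√19046 ≈ 138.01*I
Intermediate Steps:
A(p, u) = -62 + u
√(A(103, 59) - 19043) = √((-62 + 59) - 19043) = √(-3 - 19043) = √(-19046) = I*√19046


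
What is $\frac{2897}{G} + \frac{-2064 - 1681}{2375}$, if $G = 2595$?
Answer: $- \frac{113516}{246525} \approx -0.46046$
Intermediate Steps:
$\frac{2897}{G} + \frac{-2064 - 1681}{2375} = \frac{2897}{2595} + \frac{-2064 - 1681}{2375} = 2897 \cdot \frac{1}{2595} + \left(-2064 - 1681\right) \frac{1}{2375} = \frac{2897}{2595} - \frac{749}{475} = - \frac{113516}{246525}$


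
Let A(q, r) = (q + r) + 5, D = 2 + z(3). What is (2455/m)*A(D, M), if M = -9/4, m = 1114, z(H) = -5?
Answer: -2455/4456 ≈ -0.55094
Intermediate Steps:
M = -9/4 (M = -9*¼ = -9/4 ≈ -2.2500)
D = -3 (D = 2 - 5 = -3)
A(q, r) = 5 + q + r
(2455/m)*A(D, M) = (2455/1114)*(5 - 3 - 9/4) = (2455*(1/1114))*(-¼) = (2455/1114)*(-¼) = -2455/4456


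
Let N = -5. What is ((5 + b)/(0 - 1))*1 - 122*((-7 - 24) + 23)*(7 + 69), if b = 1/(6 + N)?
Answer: 74170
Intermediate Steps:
b = 1 (b = 1/(6 - 5) = 1/1 = 1)
((5 + b)/(0 - 1))*1 - 122*((-7 - 24) + 23)*(7 + 69) = ((5 + 1)/(0 - 1))*1 - 122*((-7 - 24) + 23)*(7 + 69) = (6/(-1))*1 - 122*(-31 + 23)*76 = (6*(-1))*1 - (-976)*76 = -6*1 - 122*(-608) = -6 + 74176 = 74170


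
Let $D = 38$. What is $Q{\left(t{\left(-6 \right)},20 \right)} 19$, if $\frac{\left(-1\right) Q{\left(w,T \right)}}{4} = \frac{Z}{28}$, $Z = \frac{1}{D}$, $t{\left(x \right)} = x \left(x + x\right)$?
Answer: $- \frac{1}{14} \approx -0.071429$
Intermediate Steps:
$t{\left(x \right)} = 2 x^{2}$ ($t{\left(x \right)} = x 2 x = 2 x^{2}$)
$Z = \frac{1}{38} \approx 0.026316$
$Q{\left(w,T \right)} = - \frac{1}{266}$ ($Q{\left(w,T \right)} = - 4 \frac{1}{38 \cdot 28} = - 4 \cdot \frac{1}{38} \cdot \frac{1}{28} = \left(-4\right) \frac{1}{1064} = - \frac{1}{266}$)
$Q{\left(t{\left(-6 \right)},20 \right)} 19 = \left(- \frac{1}{266}\right) 19 = - \frac{1}{14}$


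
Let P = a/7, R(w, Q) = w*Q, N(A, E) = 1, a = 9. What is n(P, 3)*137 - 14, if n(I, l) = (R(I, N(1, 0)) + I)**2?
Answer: 43702/49 ≈ 891.88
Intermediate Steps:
R(w, Q) = Q*w
P = 9/7 ≈ 1.2857
n(I, l) = 4*I**2 (n(I, l) = (1*I + I)**2 = (I + I)**2 = (2*I)**2 = 4*I**2)
n(P, 3)*137 - 14 = (4*(9/7)**2)*137 - 14 = (4*(81/49))*137 - 14 = (324/49)*137 - 14 = 44388/49 - 14 = 43702/49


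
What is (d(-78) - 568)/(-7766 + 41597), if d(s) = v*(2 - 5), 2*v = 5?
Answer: -1151/67662 ≈ -0.017011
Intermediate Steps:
v = 5/2 (v = (1/2)*5 = 5/2 ≈ 2.5000)
d(s) = -15/2 (d(s) = 5*(2 - 5)/2 = (5/2)*(-3) = -15/2)
(d(-78) - 568)/(-7766 + 41597) = (-15/2 - 568)/(-7766 + 41597) = -1151/2/33831 = -1151/2*1/33831 = -1151/67662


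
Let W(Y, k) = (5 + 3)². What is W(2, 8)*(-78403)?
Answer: -5017792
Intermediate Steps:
W(Y, k) = 64 (W(Y, k) = 8² = 64)
W(2, 8)*(-78403) = 64*(-78403) = -5017792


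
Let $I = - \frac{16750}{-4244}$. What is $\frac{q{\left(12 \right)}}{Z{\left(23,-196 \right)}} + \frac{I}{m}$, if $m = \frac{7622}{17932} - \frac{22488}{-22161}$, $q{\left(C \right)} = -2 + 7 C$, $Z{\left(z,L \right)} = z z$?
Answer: $\frac{155012545613361}{53523169180117} \approx 2.8962$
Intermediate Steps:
$Z{\left(z,L \right)} = z^{2}$
$m = \frac{95360993}{66231842}$ ($m = 7622 \cdot \frac{1}{17932} - - \frac{7496}{7387} = \frac{3811}{8966} + \frac{7496}{7387} = \frac{95360993}{66231842} \approx 1.4398$)
$I = \frac{8375}{2122}$ ($I = \left(-16750\right) \left(- \frac{1}{4244}\right) = \frac{8375}{2122} \approx 3.9467$)
$\frac{q{\left(12 \right)}}{Z{\left(23,-196 \right)}} + \frac{I}{m} = \frac{-2 + 7 \cdot 12}{23^{2}} + \frac{8375}{2122 \cdot \frac{95360993}{66231842}} = \frac{-2 + 84}{529} + \frac{8375}{2122} \cdot \frac{66231842}{95360993} = 82 \cdot \frac{1}{529} + \frac{277345838375}{101178013573} = \frac{82}{529} + \frac{277345838375}{101178013573} = \frac{155012545613361}{53523169180117}$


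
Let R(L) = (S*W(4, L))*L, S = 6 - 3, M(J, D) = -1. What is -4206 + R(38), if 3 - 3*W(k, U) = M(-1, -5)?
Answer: -4054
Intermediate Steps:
W(k, U) = 4/3 (W(k, U) = 1 - ⅓*(-1) = 1 + ⅓ = 4/3)
S = 3
R(L) = 4*L (R(L) = (3*(4/3))*L = 4*L)
-4206 + R(38) = -4206 + 4*38 = -4206 + 152 = -4054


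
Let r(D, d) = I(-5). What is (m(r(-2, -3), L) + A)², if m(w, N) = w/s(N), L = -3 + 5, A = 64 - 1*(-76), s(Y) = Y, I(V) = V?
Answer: 75625/4 ≈ 18906.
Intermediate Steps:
r(D, d) = -5
A = 140 (A = 64 + 76 = 140)
L = 2
m(w, N) = w/N
(m(r(-2, -3), L) + A)² = (-5/2 + 140)² = (275/2)² = 75625/4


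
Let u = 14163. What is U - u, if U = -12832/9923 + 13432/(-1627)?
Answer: -228811846923/16144721 ≈ -14173.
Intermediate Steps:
U = -154163400/16144721 (U = -12832*1/9923 + 13432*(-1/1627) = -12832/9923 - 13432/1627 = -154163400/16144721 ≈ -9.5488)
U - u = -154163400/16144721 - 1*14163 = -154163400/16144721 - 14163 = -228811846923/16144721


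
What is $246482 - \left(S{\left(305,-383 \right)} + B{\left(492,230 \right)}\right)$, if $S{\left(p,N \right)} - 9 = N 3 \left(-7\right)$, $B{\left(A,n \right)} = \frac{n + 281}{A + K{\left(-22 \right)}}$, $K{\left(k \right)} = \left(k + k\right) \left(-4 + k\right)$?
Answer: $\frac{390070969}{1636} \approx 2.3843 \cdot 10^{5}$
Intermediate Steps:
$K{\left(k \right)} = 2 k \left(-4 + k\right)$
$B{\left(A,n \right)} = \frac{281 + n}{1144 + A}$ ($B{\left(A,n \right)} = \frac{n + 281}{A + 2 \left(-22\right) \left(-4 - 22\right)} = \frac{281 + n}{A + 2 \left(-22\right) \left(-26\right)} = \frac{281 + n}{A + 1144} = \frac{281 + n}{1144 + A}$)
$S{\left(p,N \right)} = 9 - 21 N$ ($S{\left(p,N \right)} = 9 + N 3 \left(-7\right) = 9 + 3 N \left(-7\right) = 9 - 21 N$)
$246482 - \left(S{\left(305,-383 \right)} + B{\left(492,230 \right)}\right) = 246482 - \left(\left(9 - -8043\right) + \frac{281 + 230}{1144 + 492}\right) = 246482 - \left(\left(9 + 8043\right) + \frac{1}{1636} \cdot 511\right) = 246482 - \left(8052 + \frac{1}{1636} \cdot 511\right) = 246482 - \left(8052 + \frac{511}{1636}\right) = 246482 - \frac{13173583}{1636} = \frac{390070969}{1636}$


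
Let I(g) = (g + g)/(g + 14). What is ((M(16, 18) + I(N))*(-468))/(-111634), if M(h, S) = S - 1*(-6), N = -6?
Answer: 5265/55817 ≈ 0.094326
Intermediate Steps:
M(h, S) = 6 + S (M(h, S) = S + 6 = 6 + S)
I(g) = 2*g/(14 + g) (I(g) = (2*g)/(14 + g) = 2*g/(14 + g))
((M(16, 18) + I(N))*(-468))/(-111634) = (((6 + 18) + 2*(-6)/(14 - 6))*(-468))/(-111634) = ((24 + 2*(-6)/8)*(-468))*(-1/111634) = ((24 + 2*(-6)*(⅛))*(-468))*(-1/111634) = ((24 - 3/2)*(-468))*(-1/111634) = ((45/2)*(-468))*(-1/111634) = -10530*(-1/111634) = 5265/55817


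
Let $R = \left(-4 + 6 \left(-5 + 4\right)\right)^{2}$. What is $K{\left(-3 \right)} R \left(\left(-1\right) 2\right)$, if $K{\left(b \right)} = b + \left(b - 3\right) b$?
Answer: $-3000$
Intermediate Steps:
$K{\left(b \right)} = b + b \left(-3 + b\right)$ ($K{\left(b \right)} = b + \left(-3 + b\right) b = b + b \left(-3 + b\right)$)
$R = 100$ ($R = \left(-4 + 6 \left(-1\right)\right)^{2} = \left(-4 - 6\right)^{2} = \left(-10\right)^{2} = 100$)
$K{\left(-3 \right)} R \left(\left(-1\right) 2\right) = - 3 \left(-2 - 3\right) 100 \left(\left(-1\right) 2\right) = \left(-3\right) \left(-5\right) 100 \left(-2\right) = 15 \cdot 100 \left(-2\right) = 1500 \left(-2\right) = -3000$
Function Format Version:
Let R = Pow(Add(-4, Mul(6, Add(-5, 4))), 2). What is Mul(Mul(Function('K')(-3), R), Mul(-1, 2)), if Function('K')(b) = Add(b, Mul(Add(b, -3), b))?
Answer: -3000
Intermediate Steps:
Function('K')(b) = Add(b, Mul(b, Add(-3, b))) (Function('K')(b) = Add(b, Mul(Add(-3, b), b)) = Add(b, Mul(b, Add(-3, b))))
R = 100 (R = Pow(Add(-4, Mul(6, -1)), 2) = Pow(Add(-4, -6), 2) = Pow(-10, 2) = 100)
Mul(Mul(Function('K')(-3), R), Mul(-1, 2)) = Mul(Mul(Mul(-3, Add(-2, -3)), 100), Mul(-1, 2)) = Mul(Mul(Mul(-3, -5), 100), -2) = Mul(Mul(15, 100), -2) = Mul(1500, -2) = -3000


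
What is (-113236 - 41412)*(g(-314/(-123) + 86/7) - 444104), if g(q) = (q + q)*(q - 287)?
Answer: 51839748940902208/741321 ≈ 6.9929e+10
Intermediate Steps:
g(q) = 2*q*(-287 + q) (g(q) = (2*q)*(-287 + q) = 2*q*(-287 + q))
(-113236 - 41412)*(g(-314/(-123) + 86/7) - 444104) = (-113236 - 41412)*(2*(-314/(-123) + 86/7)*(-287 + (-314/(-123) + 86/7)) - 444104) = -154648*(2*(-314*(-1/123) + 86*(⅐))*(-287 + (-314*(-1/123) + 86*(⅐))) - 444104) = -154648*(2*(314/123 + 86/7)*(-287 + (314/123 + 86/7)) - 444104) = -154648*(2*(12776/861)*(-287 + 12776/861) - 444104) = -154648*(2*(12776/861)*(-234331/861) - 444104) = -154648*(-5987625712/741321 - 444104) = -154648*(-335211247096/741321) = 51839748940902208/741321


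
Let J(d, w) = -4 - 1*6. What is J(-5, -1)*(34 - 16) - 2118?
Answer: -2298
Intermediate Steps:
J(d, w) = -10 (J(d, w) = -4 - 6 = -10)
J(-5, -1)*(34 - 16) - 2118 = -10*(34 - 16) - 2118 = -10*18 - 2118 = -180 - 2118 = -2298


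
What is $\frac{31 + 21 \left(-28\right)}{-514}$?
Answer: $\frac{557}{514} \approx 1.0837$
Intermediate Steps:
$\frac{31 + 21 \left(-28\right)}{-514} = \left(31 - 588\right) \left(- \frac{1}{514}\right) = \left(-557\right) \left(- \frac{1}{514}\right) = \frac{557}{514}$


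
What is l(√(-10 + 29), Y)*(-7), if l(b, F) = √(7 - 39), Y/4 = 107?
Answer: -28*I*√2 ≈ -39.598*I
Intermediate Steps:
Y = 428 (Y = 4*107 = 428)
l(b, F) = 4*I*√2 (l(b, F) = √(-32) = 4*I*√2)
l(√(-10 + 29), Y)*(-7) = (4*I*√2)*(-7) = -28*I*√2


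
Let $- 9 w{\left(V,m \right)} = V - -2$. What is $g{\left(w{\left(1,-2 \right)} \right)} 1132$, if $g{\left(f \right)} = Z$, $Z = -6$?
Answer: $-6792$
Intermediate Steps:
$w{\left(V,m \right)} = - \frac{2}{9} - \frac{V}{9}$ ($w{\left(V,m \right)} = - \frac{V - -2}{9} = - \frac{V + 2}{9} = - \frac{2 + V}{9} = - \frac{2}{9} - \frac{V}{9}$)
$g{\left(f \right)} = -6$
$g{\left(w{\left(1,-2 \right)} \right)} 1132 = \left(-6\right) 1132 = -6792$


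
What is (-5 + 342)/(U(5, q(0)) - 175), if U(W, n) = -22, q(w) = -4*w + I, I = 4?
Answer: -337/197 ≈ -1.7107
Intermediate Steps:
q(w) = 4 - 4*w (q(w) = -4*w + 4 = 4 - 4*w)
(-5 + 342)/(U(5, q(0)) - 175) = (-5 + 342)/(-22 - 175) = 337/(-197) = -1/197*337 = -337/197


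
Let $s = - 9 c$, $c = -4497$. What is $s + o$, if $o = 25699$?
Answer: $66172$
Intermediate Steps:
$s = 40473$ ($s = \left(-9\right) \left(-4497\right) = 40473$)
$s + o = 40473 + 25699 = 66172$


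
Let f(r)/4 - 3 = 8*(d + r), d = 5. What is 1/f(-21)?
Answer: -1/500 ≈ -0.0020000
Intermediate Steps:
f(r) = 172 + 32*r (f(r) = 12 + 4*(8*(5 + r)) = 12 + 4*(40 + 8*r) = 12 + (160 + 32*r) = 172 + 32*r)
1/f(-21) = 1/(172 + 32*(-21)) = 1/(172 - 672) = 1/(-500) = -1/500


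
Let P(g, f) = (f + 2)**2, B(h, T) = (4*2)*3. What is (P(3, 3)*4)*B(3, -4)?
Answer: 2400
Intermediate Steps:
B(h, T) = 24 (B(h, T) = 8*3 = 24)
P(g, f) = (2 + f)**2
(P(3, 3)*4)*B(3, -4) = ((2 + 3)**2*4)*24 = (5**2*4)*24 = (25*4)*24 = 100*24 = 2400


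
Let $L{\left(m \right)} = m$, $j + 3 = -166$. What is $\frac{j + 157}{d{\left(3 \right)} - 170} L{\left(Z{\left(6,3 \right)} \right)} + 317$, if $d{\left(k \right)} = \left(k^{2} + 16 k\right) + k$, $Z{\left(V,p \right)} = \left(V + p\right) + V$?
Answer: $\frac{3505}{11} \approx 318.64$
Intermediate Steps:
$j = -169$ ($j = -3 - 166 = -169$)
$Z{\left(V,p \right)} = p + 2 V$
$d{\left(k \right)} = k^{2} + 17 k$
$\frac{j + 157}{d{\left(3 \right)} - 170} L{\left(Z{\left(6,3 \right)} \right)} + 317 = \frac{-169 + 157}{3 \left(17 + 3\right) - 170} \left(3 + 2 \cdot 6\right) + 317 = - \frac{12}{3 \cdot 20 - 170} \left(3 + 12\right) + 317 = - \frac{12}{60 - 170} \cdot 15 + 317 = - \frac{12}{-110} \cdot 15 + 317 = \left(-12\right) \left(- \frac{1}{110}\right) 15 + 317 = \frac{6}{55} \cdot 15 + 317 = \frac{18}{11} + 317 = \frac{3505}{11}$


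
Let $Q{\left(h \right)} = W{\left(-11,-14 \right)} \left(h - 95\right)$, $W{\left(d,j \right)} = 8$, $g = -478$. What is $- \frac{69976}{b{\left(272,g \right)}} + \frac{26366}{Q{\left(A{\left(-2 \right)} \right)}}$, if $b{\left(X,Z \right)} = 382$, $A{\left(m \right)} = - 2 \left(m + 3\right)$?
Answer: $- \frac{16093297}{74108} \approx -217.16$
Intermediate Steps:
$A{\left(m \right)} = -6 - 2 m$ ($A{\left(m \right)} = - 2 \left(3 + m\right) = -6 - 2 m$)
$Q{\left(h \right)} = -760 + 8 h$ ($Q{\left(h \right)} = 8 \left(h - 95\right) = 8 \left(-95 + h\right) = -760 + 8 h$)
$- \frac{69976}{b{\left(272,g \right)}} + \frac{26366}{Q{\left(A{\left(-2 \right)} \right)}} = - \frac{69976}{382} + \frac{26366}{-760 + 8 \left(-6 - -4\right)} = \left(-69976\right) \frac{1}{382} + \frac{26366}{-760 + 8 \left(-6 + 4\right)} = - \frac{34988}{191} + \frac{26366}{-760 + 8 \left(-2\right)} = - \frac{34988}{191} + \frac{26366}{-760 - 16} = - \frac{34988}{191} + \frac{26366}{-776} = - \frac{34988}{191} + 26366 \left(- \frac{1}{776}\right) = - \frac{34988}{191} - \frac{13183}{388} = - \frac{16093297}{74108}$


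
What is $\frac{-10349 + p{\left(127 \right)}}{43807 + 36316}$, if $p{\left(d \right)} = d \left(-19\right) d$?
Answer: $- \frac{316800}{80123} \approx -3.9539$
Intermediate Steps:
$p{\left(d \right)} = - 19 d^{2}$ ($p{\left(d \right)} = - 19 d d = - 19 d^{2}$)
$\frac{-10349 + p{\left(127 \right)}}{43807 + 36316} = \frac{-10349 - 19 \cdot 127^{2}}{43807 + 36316} = \frac{-10349 - 306451}{80123} = \left(-10349 - 306451\right) \frac{1}{80123} = \left(-316800\right) \frac{1}{80123} = - \frac{316800}{80123}$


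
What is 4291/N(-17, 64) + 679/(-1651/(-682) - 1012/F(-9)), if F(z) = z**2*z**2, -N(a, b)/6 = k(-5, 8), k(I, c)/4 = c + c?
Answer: 160452912745/556362624 ≈ 288.40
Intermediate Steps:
k(I, c) = 8*c (k(I, c) = 4*(c + c) = 4*(2*c) = 8*c)
N(a, b) = -384 (N(a, b) = -48*8 = -6*64 = -384)
F(z) = z**4
4291/N(-17, 64) + 679/(-1651/(-682) - 1012/F(-9)) = 4291/(-384) + 679/(-1651/(-682) - 1012/((-9)**4)) = 4291*(-1/384) + 679/(-1651*(-1/682) - 1012/6561) = -4291/384 + 679/(1651/682 - 1012*1/6561) = -4291/384 + 679/(1651/682 - 1012/6561) = -4291/384 + 679/(10142027/4474602) = -4291/384 + 679*(4474602/10142027) = -4291/384 + 434036394/1448861 = 160452912745/556362624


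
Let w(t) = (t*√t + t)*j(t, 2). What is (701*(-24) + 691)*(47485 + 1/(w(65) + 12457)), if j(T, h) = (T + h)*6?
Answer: -32858159644396976084/42891541931 - 421555290*√65/42891541931 ≈ -7.6608e+8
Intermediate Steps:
j(T, h) = 6*T + 6*h
w(t) = (12 + 6*t)*(t + t^(3/2)) (w(t) = (t*√t + t)*(6*t + 6*2) = (t^(3/2) + t)*(6*t + 12) = (t + t^(3/2))*(12 + 6*t) = (12 + 6*t)*(t + t^(3/2)))
(701*(-24) + 691)*(47485 + 1/(w(65) + 12457)) = (701*(-24) + 691)*(47485 + 1/(6*(2 + 65)*(65 + 65^(3/2)) + 12457)) = (-16824 + 691)*(47485 + 1/(6*67*(65 + 65*√65) + 12457)) = -16133*(47485 + 1/((26130 + 26130*√65) + 12457)) = -16133*(47485 + 1/(38587 + 26130*√65)) = -766075505 - 16133/(38587 + 26130*√65)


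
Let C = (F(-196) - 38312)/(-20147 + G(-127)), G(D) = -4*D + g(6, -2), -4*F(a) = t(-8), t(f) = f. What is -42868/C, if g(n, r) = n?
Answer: -420813722/19155 ≈ -21969.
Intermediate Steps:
F(a) = 2 (F(a) = -¼*(-8) = 2)
G(D) = 6 - 4*D (G(D) = -4*D + 6 = 6 - 4*D)
C = 38310/19633 (C = (2 - 38312)/(-20147 + (6 - 4*(-127))) = -38310/(-20147 + (6 + 508)) = -38310/(-20147 + 514) = -38310/(-19633) = -38310*(-1/19633) = 38310/19633 ≈ 1.9513)
-42868/C = -42868/38310/19633 = -42868*19633/38310 = -420813722/19155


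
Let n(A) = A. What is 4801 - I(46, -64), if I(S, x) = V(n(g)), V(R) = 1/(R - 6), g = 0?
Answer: 28807/6 ≈ 4801.2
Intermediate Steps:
V(R) = 1/(-6 + R)
I(S, x) = -⅙ (I(S, x) = 1/(-6 + 0) = 1/(-6) = -⅙)
4801 - I(46, -64) = 4801 - 1*(-⅙) = 4801 + ⅙ = 28807/6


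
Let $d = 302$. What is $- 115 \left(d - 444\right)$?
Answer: $16330$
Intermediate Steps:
$- 115 \left(d - 444\right) = - 115 \left(302 - 444\right) = \left(-115\right) \left(-142\right) = 16330$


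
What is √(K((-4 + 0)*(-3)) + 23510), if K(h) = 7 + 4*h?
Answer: √23565 ≈ 153.51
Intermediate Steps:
√(K((-4 + 0)*(-3)) + 23510) = √((7 + 4*((-4 + 0)*(-3))) + 23510) = √((7 + 4*(-4*(-3))) + 23510) = √((7 + 4*12) + 23510) = √((7 + 48) + 23510) = √(55 + 23510) = √23565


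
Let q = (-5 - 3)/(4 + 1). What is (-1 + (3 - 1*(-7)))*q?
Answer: -72/5 ≈ -14.400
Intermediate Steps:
q = -8/5 ≈ -1.6000
(-1 + (3 - 1*(-7)))*q = (-1 + (3 - 1*(-7)))*(-8/5) = (-1 + (3 + 7))*(-8/5) = (-1 + 10)*(-8/5) = 9*(-8/5) = -72/5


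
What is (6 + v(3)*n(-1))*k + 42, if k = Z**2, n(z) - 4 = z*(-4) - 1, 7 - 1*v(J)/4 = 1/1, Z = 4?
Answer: 2826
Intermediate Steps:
v(J) = 24 (v(J) = 28 - 4/1 = 28 - 4*1 = 28 - 4 = 24)
n(z) = 3 - 4*z (n(z) = 4 + (z*(-4) - 1) = 4 + (-4*z - 1) = 4 + (-1 - 4*z) = 3 - 4*z)
k = 16 (k = 4**2 = 16)
(6 + v(3)*n(-1))*k + 42 = (6 + 24*(3 - 4*(-1)))*16 + 42 = (6 + 24*(3 + 4))*16 + 42 = (6 + 24*7)*16 + 42 = (6 + 168)*16 + 42 = 174*16 + 42 = 2784 + 42 = 2826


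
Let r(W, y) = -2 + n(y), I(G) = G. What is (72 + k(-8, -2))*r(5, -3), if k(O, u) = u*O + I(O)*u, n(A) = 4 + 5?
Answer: 728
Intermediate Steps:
n(A) = 9
k(O, u) = 2*O*u (k(O, u) = u*O + O*u = O*u + O*u = 2*O*u)
r(W, y) = 7 (r(W, y) = -2 + 9 = 7)
(72 + k(-8, -2))*r(5, -3) = (72 + 2*(-8)*(-2))*7 = (72 + 32)*7 = 104*7 = 728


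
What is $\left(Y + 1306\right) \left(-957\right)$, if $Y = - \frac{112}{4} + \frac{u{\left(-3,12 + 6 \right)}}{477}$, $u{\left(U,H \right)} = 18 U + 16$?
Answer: $- \frac{194452192}{159} \approx -1.223 \cdot 10^{6}$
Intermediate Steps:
$u{\left(U,H \right)} = 16 + 18 U$
$Y = - \frac{13394}{477}$ ($Y = - \frac{112}{4} + \frac{16 + 18 \left(-3\right)}{477} = \left(-112\right) \frac{1}{4} + \left(16 - 54\right) \frac{1}{477} = -28 - \frac{38}{477} = - \frac{13394}{477} \approx -28.08$)
$\left(Y + 1306\right) \left(-957\right) = \left(- \frac{13394}{477} + 1306\right) \left(-957\right) = \frac{609568}{477} \left(-957\right) = - \frac{194452192}{159}$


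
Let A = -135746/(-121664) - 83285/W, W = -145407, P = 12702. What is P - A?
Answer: 112339317719617/8845398624 ≈ 12700.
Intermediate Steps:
A = 14935602431/8845398624 (A = -135746/(-121664) - 83285/(-145407) = -135746*(-1/121664) - 83285*(-1/145407) = 67873/60832 + 83285/145407 = 14935602431/8845398624 ≈ 1.6885)
P - A = 12702 - 1*14935602431/8845398624 = 12702 - 14935602431/8845398624 = 112339317719617/8845398624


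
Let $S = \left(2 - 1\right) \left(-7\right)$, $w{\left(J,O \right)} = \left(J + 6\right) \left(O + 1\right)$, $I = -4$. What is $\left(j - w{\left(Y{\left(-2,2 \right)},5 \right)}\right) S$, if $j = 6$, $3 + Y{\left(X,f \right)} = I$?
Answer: $-84$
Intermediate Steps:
$Y{\left(X,f \right)} = -7$ ($Y{\left(X,f \right)} = -3 - 4 = -7$)
$w{\left(J,O \right)} = \left(1 + O\right) \left(6 + J\right)$ ($w{\left(J,O \right)} = \left(6 + J\right) \left(1 + O\right) = \left(1 + O\right) \left(6 + J\right)$)
$S = -7$ ($S = 1 \left(-7\right) = -7$)
$\left(j - w{\left(Y{\left(-2,2 \right)},5 \right)}\right) S = \left(6 - \left(6 - 7 + 6 \cdot 5 - 35\right)\right) \left(-7\right) = \left(6 - \left(6 - 7 + 30 - 35\right)\right) \left(-7\right) = \left(6 - -6\right) \left(-7\right) = \left(6 + 6\right) \left(-7\right) = 12 \left(-7\right) = -84$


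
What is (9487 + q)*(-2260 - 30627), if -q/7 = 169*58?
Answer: 1944509649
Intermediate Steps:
q = -68614 (q = -1183*58 = -7*9802 = -68614)
(9487 + q)*(-2260 - 30627) = (9487 - 68614)*(-2260 - 30627) = -59127*(-32887) = 1944509649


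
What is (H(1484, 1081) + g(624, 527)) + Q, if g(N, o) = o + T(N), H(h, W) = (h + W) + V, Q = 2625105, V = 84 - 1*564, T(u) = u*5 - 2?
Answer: 2630835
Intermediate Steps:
T(u) = -2 + 5*u (T(u) = 5*u - 2 = -2 + 5*u)
V = -480 (V = 84 - 564 = -480)
H(h, W) = -480 + W + h (H(h, W) = (h + W) - 480 = (W + h) - 480 = -480 + W + h)
g(N, o) = -2 + o + 5*N (g(N, o) = o + (-2 + 5*N) = -2 + o + 5*N)
(H(1484, 1081) + g(624, 527)) + Q = ((-480 + 1081 + 1484) + (-2 + 527 + 5*624)) + 2625105 = (2085 + (-2 + 527 + 3120)) + 2625105 = (2085 + 3645) + 2625105 = 5730 + 2625105 = 2630835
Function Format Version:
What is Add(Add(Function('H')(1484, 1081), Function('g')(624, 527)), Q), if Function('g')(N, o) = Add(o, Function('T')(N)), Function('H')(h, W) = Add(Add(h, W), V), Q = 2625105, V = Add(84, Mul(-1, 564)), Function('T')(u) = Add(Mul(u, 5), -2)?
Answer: 2630835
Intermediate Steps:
Function('T')(u) = Add(-2, Mul(5, u)) (Function('T')(u) = Add(Mul(5, u), -2) = Add(-2, Mul(5, u)))
V = -480 (V = Add(84, -564) = -480)
Function('H')(h, W) = Add(-480, W, h) (Function('H')(h, W) = Add(Add(h, W), -480) = Add(Add(W, h), -480) = Add(-480, W, h))
Function('g')(N, o) = Add(-2, o, Mul(5, N)) (Function('g')(N, o) = Add(o, Add(-2, Mul(5, N))) = Add(-2, o, Mul(5, N)))
Add(Add(Function('H')(1484, 1081), Function('g')(624, 527)), Q) = Add(Add(Add(-480, 1081, 1484), Add(-2, 527, Mul(5, 624))), 2625105) = Add(Add(2085, Add(-2, 527, 3120)), 2625105) = Add(Add(2085, 3645), 2625105) = Add(5730, 2625105) = 2630835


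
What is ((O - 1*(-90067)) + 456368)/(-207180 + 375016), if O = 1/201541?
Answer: 27532264084/8456458819 ≈ 3.2558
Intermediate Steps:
O = 1/201541 ≈ 4.9618e-6
((O - 1*(-90067)) + 456368)/(-207180 + 375016) = ((1/201541 - 1*(-90067)) + 456368)/(-207180 + 375016) = ((1/201541 + 90067) + 456368)/167836 = (18152193248/201541 + 456368)*(1/167836) = (110129056336/201541)*(1/167836) = 27532264084/8456458819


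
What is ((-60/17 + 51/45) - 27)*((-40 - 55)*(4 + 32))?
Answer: 1709088/17 ≈ 1.0053e+5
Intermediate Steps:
((-60/17 + 51/45) - 27)*((-40 - 55)*(4 + 32)) = ((-60*1/17 + 51*(1/45)) - 27)*(-95*36) = ((-60/17 + 17/15) - 27)*(-3420) = (-611/255 - 27)*(-3420) = -7496/255*(-3420) = 1709088/17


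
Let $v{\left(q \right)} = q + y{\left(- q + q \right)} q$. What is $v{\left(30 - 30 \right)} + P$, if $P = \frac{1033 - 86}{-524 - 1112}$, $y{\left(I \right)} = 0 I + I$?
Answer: $- \frac{947}{1636} \approx -0.57885$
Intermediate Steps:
$y{\left(I \right)} = I$ ($y{\left(I \right)} = 0 + I = I$)
$v{\left(q \right)} = q$ ($v{\left(q \right)} = q + \left(- q + q\right) q = q + 0 q = q + 0 = q$)
$P = - \frac{947}{1636}$ ($P = \frac{947}{-1636} = 947 \left(- \frac{1}{1636}\right) = - \frac{947}{1636} \approx -0.57885$)
$v{\left(30 - 30 \right)} + P = \left(30 - 30\right) - \frac{947}{1636} = 0 - \frac{947}{1636} = - \frac{947}{1636}$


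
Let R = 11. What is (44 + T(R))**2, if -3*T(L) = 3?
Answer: 1849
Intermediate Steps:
T(L) = -1 (T(L) = -1/3*3 = -1)
(44 + T(R))**2 = (44 - 1)**2 = 43**2 = 1849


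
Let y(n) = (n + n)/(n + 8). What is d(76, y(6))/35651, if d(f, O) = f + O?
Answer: 538/249557 ≈ 0.0021558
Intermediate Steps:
y(n) = 2*n/(8 + n) (y(n) = (2*n)/(8 + n) = 2*n/(8 + n))
d(f, O) = O + f
d(76, y(6))/35651 = (2*6/(8 + 6) + 76)/35651 = (2*6/14 + 76)*(1/35651) = (2*6*(1/14) + 76)*(1/35651) = (6/7 + 76)*(1/35651) = (538/7)*(1/35651) = 538/249557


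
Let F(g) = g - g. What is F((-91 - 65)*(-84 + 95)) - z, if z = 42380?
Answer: -42380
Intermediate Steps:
F(g) = 0
F((-91 - 65)*(-84 + 95)) - z = 0 - 1*42380 = 0 - 42380 = -42380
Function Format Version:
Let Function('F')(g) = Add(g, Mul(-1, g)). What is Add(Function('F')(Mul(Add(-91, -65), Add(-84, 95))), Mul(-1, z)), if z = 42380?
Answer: -42380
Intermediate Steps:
Function('F')(g) = 0
Add(Function('F')(Mul(Add(-91, -65), Add(-84, 95))), Mul(-1, z)) = Add(0, Mul(-1, 42380)) = Add(0, -42380) = -42380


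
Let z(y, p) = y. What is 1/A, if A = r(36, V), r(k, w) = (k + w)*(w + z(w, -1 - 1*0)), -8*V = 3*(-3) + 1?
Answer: 1/74 ≈ 0.013514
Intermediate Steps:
V = 1 (V = -(3*(-3) + 1)/8 = -(-9 + 1)/8 = -⅛*(-8) = 1)
r(k, w) = 2*w*(k + w) (r(k, w) = (k + w)*(w + w) = (k + w)*(2*w) = 2*w*(k + w))
A = 74 (A = 2*1*(36 + 1) = 2*1*37 = 74)
1/A = 1/74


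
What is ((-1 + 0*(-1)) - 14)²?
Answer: 225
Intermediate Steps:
((-1 + 0*(-1)) - 14)² = ((-1 + 0) - 14)² = (-1 - 14)² = (-15)² = 225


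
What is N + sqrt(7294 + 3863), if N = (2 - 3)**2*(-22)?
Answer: -22 + sqrt(11157) ≈ 83.627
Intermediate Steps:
N = -22 (N = (-1)**2*(-22) = 1*(-22) = -22)
N + sqrt(7294 + 3863) = -22 + sqrt(7294 + 3863) = -22 + sqrt(11157)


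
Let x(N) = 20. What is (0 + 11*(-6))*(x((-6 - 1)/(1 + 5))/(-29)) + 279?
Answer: 9411/29 ≈ 324.52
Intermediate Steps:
(0 + 11*(-6))*(x((-6 - 1)/(1 + 5))/(-29)) + 279 = (0 + 11*(-6))*(20/(-29)) + 279 = (0 - 66)*(20*(-1/29)) + 279 = -66*(-20/29) + 279 = 1320/29 + 279 = 9411/29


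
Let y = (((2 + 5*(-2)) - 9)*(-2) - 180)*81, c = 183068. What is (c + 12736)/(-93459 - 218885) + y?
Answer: -923493987/78086 ≈ -11827.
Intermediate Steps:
y = -11826 (y = (((2 - 10) - 9)*(-2) - 180)*81 = ((-8 - 9)*(-2) - 180)*81 = (-17*(-2) - 180)*81 = (34 - 180)*81 = -146*81 = -11826)
(c + 12736)/(-93459 - 218885) + y = (183068 + 12736)/(-93459 - 218885) - 11826 = 195804/(-312344) - 11826 = 195804*(-1/312344) - 11826 = -48951/78086 - 11826 = -923493987/78086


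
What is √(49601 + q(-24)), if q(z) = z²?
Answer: √50177 ≈ 224.00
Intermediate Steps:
√(49601 + q(-24)) = √(49601 + (-24)²) = √(49601 + 576) = √50177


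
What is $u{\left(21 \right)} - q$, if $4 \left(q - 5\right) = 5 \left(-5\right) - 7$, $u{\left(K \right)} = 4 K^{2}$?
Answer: $1767$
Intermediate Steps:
$q = -3$ ($q = 5 + \frac{5 \left(-5\right) - 7}{4} = 5 + \frac{-25 - 7}{4} = 5 + \frac{1}{4} \left(-32\right) = 5 - 8 = -3$)
$u{\left(21 \right)} - q = 4 \cdot 21^{2} - -3 = 4 \cdot 441 + 3 = 1764 + 3 = 1767$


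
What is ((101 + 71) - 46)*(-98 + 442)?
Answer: 43344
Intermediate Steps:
((101 + 71) - 46)*(-98 + 442) = (172 - 46)*344 = 126*344 = 43344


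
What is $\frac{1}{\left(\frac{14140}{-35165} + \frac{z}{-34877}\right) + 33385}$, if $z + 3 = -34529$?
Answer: $\frac{245289941}{8189148911685} \approx 2.9953 \cdot 10^{-5}$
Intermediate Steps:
$z = -34532$ ($z = -3 - 34529 = -34532$)
$\frac{1}{\left(\frac{14140}{-35165} + \frac{z}{-34877}\right) + 33385} = \frac{1}{\left(\frac{14140}{-35165} - \frac{34532}{-34877}\right) + 33385} = \frac{1}{\left(14140 \left(- \frac{1}{35165}\right) - - \frac{34532}{34877}\right) + 33385} = \frac{1}{\left(- \frac{2828}{7033} + \frac{34532}{34877}\right) + 33385} = \frac{1}{\frac{144231400}{245289941} + 33385} = \frac{1}{\frac{8189148911685}{245289941}} = \frac{245289941}{8189148911685}$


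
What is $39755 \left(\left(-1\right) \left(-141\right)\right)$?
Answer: $5605455$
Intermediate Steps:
$39755 \left(\left(-1\right) \left(-141\right)\right) = 39755 \cdot 141 = 5605455$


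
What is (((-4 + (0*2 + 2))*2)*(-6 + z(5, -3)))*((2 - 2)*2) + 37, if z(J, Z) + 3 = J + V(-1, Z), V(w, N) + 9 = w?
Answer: 37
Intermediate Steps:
V(w, N) = -9 + w
z(J, Z) = -13 + J (z(J, Z) = -3 + (J + (-9 - 1)) = -3 + (J - 10) = -3 + (-10 + J) = -13 + J)
(((-4 + (0*2 + 2))*2)*(-6 + z(5, -3)))*((2 - 2)*2) + 37 = (((-4 + (0*2 + 2))*2)*(-6 + (-13 + 5)))*((2 - 2)*2) + 37 = (((-4 + (0 + 2))*2)*(-6 - 8))*(0*2) + 37 = (((-4 + 2)*2)*(-14))*0 + 37 = (-2*2*(-14))*0 + 37 = -4*(-14)*0 + 37 = 56*0 + 37 = 0 + 37 = 37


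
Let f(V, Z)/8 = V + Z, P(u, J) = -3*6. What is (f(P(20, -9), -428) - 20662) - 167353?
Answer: -191583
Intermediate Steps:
P(u, J) = -18
f(V, Z) = 8*V + 8*Z (f(V, Z) = 8*(V + Z) = 8*V + 8*Z)
(f(P(20, -9), -428) - 20662) - 167353 = ((8*(-18) + 8*(-428)) - 20662) - 167353 = ((-144 - 3424) - 20662) - 167353 = (-3568 - 20662) - 167353 = -24230 - 167353 = -191583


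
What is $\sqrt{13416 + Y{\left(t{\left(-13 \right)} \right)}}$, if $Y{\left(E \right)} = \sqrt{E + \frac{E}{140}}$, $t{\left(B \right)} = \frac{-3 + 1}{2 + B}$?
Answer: $\frac{\sqrt{7954346400 + 770 \sqrt{108570}}}{770} \approx 115.83$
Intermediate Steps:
$t{\left(B \right)} = - \frac{2}{2 + B}$
$Y{\left(E \right)} = \frac{\sqrt{4935} \sqrt{E}}{70}$ ($Y{\left(E \right)} = \sqrt{E + E \frac{1}{140}} = \sqrt{E + \frac{E}{140}} = \sqrt{\frac{141 E}{140}} = \frac{\sqrt{4935} \sqrt{E}}{70}$)
$\sqrt{13416 + Y{\left(t{\left(-13 \right)} \right)}} = \sqrt{13416 + \frac{\sqrt{4935} \sqrt{- \frac{2}{2 - 13}}}{70}} = \sqrt{13416 + \frac{\sqrt{4935} \sqrt{- \frac{2}{-11}}}{70}} = \sqrt{13416 + \frac{\sqrt{4935} \sqrt{\left(-2\right) \left(- \frac{1}{11}\right)}}{70}} = \sqrt{13416 + \frac{\sqrt{4935} \sqrt{\frac{2}{11}}}{70}} = \sqrt{13416 + \frac{\sqrt{4935} \frac{\sqrt{22}}{11}}{70}} = \sqrt{13416 + \frac{\sqrt{108570}}{770}}$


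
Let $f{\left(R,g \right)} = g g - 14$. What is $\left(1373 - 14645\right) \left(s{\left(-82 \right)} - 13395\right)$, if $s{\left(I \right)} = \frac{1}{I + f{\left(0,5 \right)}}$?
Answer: $\frac{12622282512}{71} \approx 1.7778 \cdot 10^{8}$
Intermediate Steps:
$f{\left(R,g \right)} = -14 + g^{2}$ ($f{\left(R,g \right)} = g^{2} - 14 = -14 + g^{2}$)
$s{\left(I \right)} = \frac{1}{11 + I}$ ($s{\left(I \right)} = \frac{1}{I - \left(14 - 5^{2}\right)} = \frac{1}{I + \left(-14 + 25\right)} = \frac{1}{I + 11} = \frac{1}{11 + I}$)
$\left(1373 - 14645\right) \left(s{\left(-82 \right)} - 13395\right) = \left(1373 - 14645\right) \left(\frac{1}{11 - 82} - 13395\right) = - 13272 \left(\frac{1}{-71} - 13395\right) = - 13272 \left(- \frac{1}{71} - 13395\right) = \left(-13272\right) \left(- \frac{951046}{71}\right) = \frac{12622282512}{71}$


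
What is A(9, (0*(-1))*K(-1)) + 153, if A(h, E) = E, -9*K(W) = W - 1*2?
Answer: 153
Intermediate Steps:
K(W) = 2/9 - W/9 (K(W) = -(W - 1*2)/9 = -(W - 2)/9 = -(-2 + W)/9 = 2/9 - W/9)
A(9, (0*(-1))*K(-1)) + 153 = (0*(-1))*(2/9 - 1/9*(-1)) + 153 = 0*(2/9 + 1/9) + 153 = 0*(1/3) + 153 = 0 + 153 = 153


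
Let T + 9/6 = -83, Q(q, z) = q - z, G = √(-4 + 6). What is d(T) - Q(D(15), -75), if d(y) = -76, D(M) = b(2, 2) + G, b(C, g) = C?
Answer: -153 - √2 ≈ -154.41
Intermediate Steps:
G = √2 ≈ 1.4142
D(M) = 2 + √2
T = -169/2 (T = -3/2 - 83 = -169/2 ≈ -84.500)
d(T) - Q(D(15), -75) = -76 - ((2 + √2) - 1*(-75)) = -76 - ((2 + √2) + 75) = -76 - (77 + √2) = -76 + (-77 - √2) = -153 - √2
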